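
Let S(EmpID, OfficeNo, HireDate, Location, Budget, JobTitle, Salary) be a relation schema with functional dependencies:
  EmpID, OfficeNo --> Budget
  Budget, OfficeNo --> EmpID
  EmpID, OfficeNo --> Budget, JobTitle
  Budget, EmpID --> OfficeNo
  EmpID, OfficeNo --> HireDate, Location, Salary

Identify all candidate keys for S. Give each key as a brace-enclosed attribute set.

{Budget, EmpID}⁺ = {Budget, EmpID, HireDate, JobTitle, Location, OfficeNo, Salary} — all of the relation — so {Budget, EmpID} is a candidate key.
{Budget, OfficeNo}⁺ = {Budget, EmpID, HireDate, JobTitle, Location, OfficeNo, Salary} — all of the relation — so {Budget, OfficeNo} is a candidate key.
{EmpID, OfficeNo}⁺ = {Budget, EmpID, HireDate, JobTitle, Location, OfficeNo, Salary} — all of the relation — so {EmpID, OfficeNo} is a candidate key.
These are minimal and exhaustive — every other superkey contains one of them.

{Budget, EmpID}, {Budget, OfficeNo}, {EmpID, OfficeNo}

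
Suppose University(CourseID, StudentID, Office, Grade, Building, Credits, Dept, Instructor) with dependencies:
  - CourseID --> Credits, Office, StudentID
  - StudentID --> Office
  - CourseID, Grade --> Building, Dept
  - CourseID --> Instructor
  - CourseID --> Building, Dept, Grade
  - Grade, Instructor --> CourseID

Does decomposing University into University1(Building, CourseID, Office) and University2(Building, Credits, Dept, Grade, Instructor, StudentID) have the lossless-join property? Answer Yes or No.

The shared attributes are {Building} and {Building}⁺ = {Building}.
Neither University1 nor University2 is contained in that closure, so the decomposition is lossy.

No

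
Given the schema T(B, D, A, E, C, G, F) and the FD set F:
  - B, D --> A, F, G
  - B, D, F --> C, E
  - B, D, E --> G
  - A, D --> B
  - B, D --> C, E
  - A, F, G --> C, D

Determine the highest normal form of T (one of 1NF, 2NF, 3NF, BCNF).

Candidate keys: {A, D}, {A, F, G}, {B, D}. Prime attributes: {A, B, D, F, G}.
The left-hand side of every FD is a superkey, so BCNF is satisfied.

BCNF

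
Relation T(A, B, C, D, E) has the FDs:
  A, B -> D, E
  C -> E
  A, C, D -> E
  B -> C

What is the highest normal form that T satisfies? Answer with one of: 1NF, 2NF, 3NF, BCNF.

1NF

Candidate key: {A, B}. Prime attributes: {A, B}.
C -> E: {C}⁺ = {C, E}, which is not all of the attributes, so the left side is not a superkey — BCNF is violated.
Because {E} is non-prime and the left side of C -> E is not a superkey, the relation is not in 3NF.
The proper key subset {B} of {A, B} determines non-prime {C, E}, so the relation is not even in 2NF.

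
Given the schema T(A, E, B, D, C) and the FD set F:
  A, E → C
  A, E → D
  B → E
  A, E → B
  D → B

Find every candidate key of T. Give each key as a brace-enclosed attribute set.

Attributes never on any right-hand side: {A} — every candidate key must contain it.
{A, B}⁺ = {A, B, C, D, E} — all of the relation — so {A, B} is a candidate key.
{A, D}⁺ = {A, B, C, D, E} — all of the relation — so {A, D} is a candidate key.
{A, E}⁺ = {A, B, C, D, E} — all of the relation — so {A, E} is a candidate key.
These are minimal and exhaustive — every other superkey contains one of them.

{A, B}, {A, D}, {A, E}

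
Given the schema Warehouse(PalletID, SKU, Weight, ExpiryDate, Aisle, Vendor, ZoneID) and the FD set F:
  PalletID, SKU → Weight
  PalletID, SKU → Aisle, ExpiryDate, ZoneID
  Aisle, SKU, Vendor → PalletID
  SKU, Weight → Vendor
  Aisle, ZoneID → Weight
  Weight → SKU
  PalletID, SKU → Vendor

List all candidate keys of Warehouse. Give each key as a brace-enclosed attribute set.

{Aisle, SKU, Vendor}, {Aisle, Weight}, {Aisle, ZoneID}, {PalletID, SKU}, {PalletID, Weight}

{Aisle, Weight} is a candidate key since {Aisle, Weight}⁺ = {Aisle, ExpiryDate, PalletID, SKU, Vendor, Weight, ZoneID} covers every attribute.
{Aisle, ZoneID} is a candidate key since {Aisle, ZoneID}⁺ = {Aisle, ExpiryDate, PalletID, SKU, Vendor, Weight, ZoneID} covers every attribute.
{PalletID, SKU} is a candidate key since {PalletID, SKU}⁺ = {Aisle, ExpiryDate, PalletID, SKU, Vendor, Weight, ZoneID} covers every attribute.
{PalletID, Weight} is a candidate key since {PalletID, Weight}⁺ = {Aisle, ExpiryDate, PalletID, SKU, Vendor, Weight, ZoneID} covers every attribute.
{Aisle, SKU, Vendor} is a candidate key since {Aisle, SKU, Vendor}⁺ = {Aisle, ExpiryDate, PalletID, SKU, Vendor, Weight, ZoneID} covers every attribute.
Any other superkey properly contains one of these, so there are no further candidate keys.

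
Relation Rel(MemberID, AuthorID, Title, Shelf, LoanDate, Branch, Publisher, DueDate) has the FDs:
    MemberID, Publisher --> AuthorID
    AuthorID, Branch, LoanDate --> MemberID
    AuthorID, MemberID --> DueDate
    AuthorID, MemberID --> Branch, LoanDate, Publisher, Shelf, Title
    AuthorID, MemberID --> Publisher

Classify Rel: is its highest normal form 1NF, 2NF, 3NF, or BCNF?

Candidate keys: {AuthorID, Branch, LoanDate}, {AuthorID, MemberID}, {MemberID, Publisher}. Prime attributes: {AuthorID, Branch, LoanDate, MemberID, Publisher}.
Each dependency's left side is a superkey — BCNF holds.

BCNF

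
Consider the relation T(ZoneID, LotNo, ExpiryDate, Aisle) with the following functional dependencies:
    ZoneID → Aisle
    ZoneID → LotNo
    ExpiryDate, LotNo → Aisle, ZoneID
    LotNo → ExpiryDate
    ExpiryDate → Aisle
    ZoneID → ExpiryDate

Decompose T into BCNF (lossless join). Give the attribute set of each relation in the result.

{Aisle, ExpiryDate}; {ExpiryDate, LotNo, ZoneID}

Candidate keys of the original relation: {LotNo}, {ZoneID}.
{Aisle, ExpiryDate, LotNo, ZoneID}: {ExpiryDate} determines {Aisle, ExpiryDate} here but is not a superkey — split on ExpiryDate → Aisle, giving {Aisle, ExpiryDate} and {ExpiryDate, LotNo, ZoneID}.
{Aisle, ExpiryDate} has no BCNF violation.
{ExpiryDate, LotNo, ZoneID} has no BCNF violation.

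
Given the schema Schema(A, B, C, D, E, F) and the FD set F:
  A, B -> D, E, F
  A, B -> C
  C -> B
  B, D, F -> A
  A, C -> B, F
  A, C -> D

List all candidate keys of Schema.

{A, B}⁺ = {A, B, C, D, E, F}, which is every attribute, so {A, B} is a candidate key.
{A, C}⁺ = {A, B, C, D, E, F}, which is every attribute, so {A, C} is a candidate key.
{B, D, F}⁺ = {A, B, C, D, E, F}, which is every attribute, so {B, D, F} is a candidate key.
{C, D, F}⁺ = {A, B, C, D, E, F}, which is every attribute, so {C, D, F} is a candidate key.
No proper subset of any of these is a key, and no other minimal superkey exists.

{A, B}, {A, C}, {B, D, F}, {C, D, F}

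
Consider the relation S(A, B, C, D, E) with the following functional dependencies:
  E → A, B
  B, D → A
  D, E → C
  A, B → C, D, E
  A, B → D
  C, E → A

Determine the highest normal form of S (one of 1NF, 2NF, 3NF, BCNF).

BCNF

Candidate keys: {A, B}, {B, D}, {E}. Prime attributes: {A, B, D, E}.
Every FD has a superkey on the left, so the relation is in BCNF.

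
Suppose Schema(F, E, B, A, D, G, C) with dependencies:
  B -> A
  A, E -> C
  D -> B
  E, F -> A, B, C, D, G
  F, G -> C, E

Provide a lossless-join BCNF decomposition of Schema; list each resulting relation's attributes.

Candidate keys of the original relation: {E, F}, {F, G}.
In {A, B, C, D, E, F, G}, {B} is not a superkey ({B}⁺ restricted to this set is {A, B}), so split on B -> A into {A, B} and {B, C, D, E, F, G}.
{A, B} is in BCNF.
In {B, C, D, E, F, G}, {D} is not a superkey ({D}⁺ restricted to this set is {B, D}), so split on D -> B into {B, D} and {C, D, E, F, G}.
{B, D} is in BCNF.
In {C, D, E, F, G}, {D, E} is not a superkey ({D, E}⁺ restricted to this set is {C, D, E}), so split on D, E -> C into {C, D, E} and {D, E, F, G}.
{C, D, E} is in BCNF.
{D, E, F, G} is in BCNF.

{A, B}; {B, D}; {C, D, E}; {D, E, F, G}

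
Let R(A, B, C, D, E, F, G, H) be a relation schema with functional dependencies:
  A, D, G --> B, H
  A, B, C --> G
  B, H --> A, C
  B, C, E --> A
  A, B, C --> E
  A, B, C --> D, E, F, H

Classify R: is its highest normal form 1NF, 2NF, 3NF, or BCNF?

Candidate keys: {A, B, C}, {A, D, G}, {B, C, E}, {B, H}. Prime attributes: {A, B, C, D, E, G, H}.
The left-hand side of every FD is a superkey, so BCNF is satisfied.

BCNF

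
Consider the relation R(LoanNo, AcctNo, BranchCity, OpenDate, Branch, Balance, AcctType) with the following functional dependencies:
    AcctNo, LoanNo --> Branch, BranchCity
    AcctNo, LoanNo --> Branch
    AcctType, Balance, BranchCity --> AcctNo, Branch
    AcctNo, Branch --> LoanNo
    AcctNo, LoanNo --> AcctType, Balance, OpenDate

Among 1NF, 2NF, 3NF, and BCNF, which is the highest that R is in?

BCNF

Candidate keys: {AcctNo, Branch}, {AcctNo, LoanNo}, {AcctType, Balance, BranchCity}. Prime attributes: {AcctNo, AcctType, Balance, Branch, BranchCity, LoanNo}.
The left-hand side of every FD is a superkey, so BCNF is satisfied.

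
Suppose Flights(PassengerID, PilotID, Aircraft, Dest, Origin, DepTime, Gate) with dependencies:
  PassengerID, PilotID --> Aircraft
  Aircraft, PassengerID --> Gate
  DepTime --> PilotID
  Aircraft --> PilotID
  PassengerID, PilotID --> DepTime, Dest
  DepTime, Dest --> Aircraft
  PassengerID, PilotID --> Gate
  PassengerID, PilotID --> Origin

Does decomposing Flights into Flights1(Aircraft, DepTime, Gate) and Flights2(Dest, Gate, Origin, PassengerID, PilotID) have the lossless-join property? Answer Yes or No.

Common attributes: {Gate}; their closure is {Gate}.
Flights1 ⊄ {Gate} and Flights2 ⊄ {Gate}, so the split is lossy.

No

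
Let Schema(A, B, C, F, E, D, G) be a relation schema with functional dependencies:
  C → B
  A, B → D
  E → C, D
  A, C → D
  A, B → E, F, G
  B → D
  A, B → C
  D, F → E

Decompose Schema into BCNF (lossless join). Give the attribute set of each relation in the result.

{A, E, F, G}; {B, C}; {B, D}; {C, E}

Candidate keys of the original relation: {A, B}, {A, C}, {A, D, F}, {A, E}.
In {A, B, C, D, E, F, G}, {C} is not a superkey ({C}⁺ restricted to this set is {B, C, D}), so split on C → B, D into {B, C, D} and {A, C, E, F, G}.
In {B, C, D}, {B} is not a superkey ({B}⁺ restricted to this set is {B, D}), so split on B → D into {B, D} and {B, C}.
{B, D}: every determinant is a superkey — BCNF.
{B, C}: every determinant is a superkey — BCNF.
In {A, C, E, F, G}, {E} is not a superkey ({E}⁺ restricted to this set is {C, E}), so split on E → C into {C, E} and {A, E, F, G}.
{C, E}: every determinant is a superkey — BCNF.
{A, E, F, G}: every determinant is a superkey — BCNF.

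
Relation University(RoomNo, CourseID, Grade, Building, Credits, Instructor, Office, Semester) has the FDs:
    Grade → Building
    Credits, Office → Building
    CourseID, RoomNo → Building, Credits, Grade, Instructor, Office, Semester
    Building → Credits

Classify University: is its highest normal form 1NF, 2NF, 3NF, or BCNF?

2NF

Candidate key: {CourseID, RoomNo}. Prime attributes: {CourseID, RoomNo}.
Grade → Building: {Grade}⁺ = {Building, Credits, Grade}, which is not all of the attributes, so the left side is not a superkey — BCNF is violated.
Because {Building} is non-prime and the left side of Grade → Building is not a superkey, the relation is not in 3NF.
No proper subset of a key has a non-prime attribute in its closure, so there is no partial dependency; 2NF holds.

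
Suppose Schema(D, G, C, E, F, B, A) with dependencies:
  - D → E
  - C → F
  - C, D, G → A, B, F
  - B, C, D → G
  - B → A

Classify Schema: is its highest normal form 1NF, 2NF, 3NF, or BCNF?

Candidate keys: {B, C, D}, {C, D, G}. Prime attributes: {B, C, D, G}.
For D → E we have {D}⁺ = {D, E}; {D} is not a superkey, so BCNF fails.
D → E determines the non-prime attribute {E} from a non-superkey — 3NF is violated.
The proper key subset {B} of {B, C, D} determines non-prime {A}, so the relation is not even in 2NF.

1NF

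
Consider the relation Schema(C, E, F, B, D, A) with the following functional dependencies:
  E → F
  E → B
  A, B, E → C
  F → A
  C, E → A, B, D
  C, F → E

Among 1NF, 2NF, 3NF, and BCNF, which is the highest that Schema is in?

Candidate keys: {C, F}, {E}. Prime attributes: {C, E, F}.
F → A: {F}⁺ = {A, F}, which is not all of the attributes, so the left side is not a superkey — BCNF is violated.
F → A determines the non-prime attribute {A} from a non-superkey — 3NF is violated.
Since {F} ⊂ {C, F} and {F}⁺ ⊇ {A} with {A} non-prime, there is a partial dependency; 2NF fails.

1NF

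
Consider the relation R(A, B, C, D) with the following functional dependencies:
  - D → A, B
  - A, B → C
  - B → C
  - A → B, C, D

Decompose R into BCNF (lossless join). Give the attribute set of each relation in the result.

{A, B, D}; {B, C}

Candidate keys of the original relation: {A}, {D}.
Within {A, B, C, D}: {B}⁺ ∩ {A, B, C, D} = {B, C}, not the whole set, so B → C violates BCNF; decompose into {B, C} and {A, B, D}.
{B, C} is in BCNF.
{A, B, D} is in BCNF.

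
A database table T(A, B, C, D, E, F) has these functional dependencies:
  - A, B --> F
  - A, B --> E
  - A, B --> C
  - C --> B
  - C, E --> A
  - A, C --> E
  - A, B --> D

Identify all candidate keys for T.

{A, B}, {A, C}, {C, E}

{A, B}⁺ = {A, B, C, D, E, F} — all of the relation — so {A, B} is a candidate key.
{A, C}⁺ = {A, B, C, D, E, F} — all of the relation — so {A, C} is a candidate key.
{C, E}⁺ = {A, B, C, D, E, F} — all of the relation — so {C, E} is a candidate key.
No proper subset of any of these is a key, and no other minimal superkey exists.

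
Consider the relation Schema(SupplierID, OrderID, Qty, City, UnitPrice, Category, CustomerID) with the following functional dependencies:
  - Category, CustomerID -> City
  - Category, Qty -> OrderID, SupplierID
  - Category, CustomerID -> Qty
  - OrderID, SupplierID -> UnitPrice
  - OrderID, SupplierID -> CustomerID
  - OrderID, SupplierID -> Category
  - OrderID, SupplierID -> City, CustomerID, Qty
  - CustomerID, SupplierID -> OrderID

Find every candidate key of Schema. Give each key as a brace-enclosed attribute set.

{Category, CustomerID}⁺ = {Category, City, CustomerID, OrderID, Qty, SupplierID, UnitPrice}, which is every attribute, so {Category, CustomerID} is a candidate key.
{Category, Qty}⁺ = {Category, City, CustomerID, OrderID, Qty, SupplierID, UnitPrice}, which is every attribute, so {Category, Qty} is a candidate key.
{CustomerID, SupplierID}⁺ = {Category, City, CustomerID, OrderID, Qty, SupplierID, UnitPrice}, which is every attribute, so {CustomerID, SupplierID} is a candidate key.
{OrderID, SupplierID}⁺ = {Category, City, CustomerID, OrderID, Qty, SupplierID, UnitPrice}, which is every attribute, so {OrderID, SupplierID} is a candidate key.
These are minimal and exhaustive — every other superkey contains one of them.

{Category, CustomerID}, {Category, Qty}, {CustomerID, SupplierID}, {OrderID, SupplierID}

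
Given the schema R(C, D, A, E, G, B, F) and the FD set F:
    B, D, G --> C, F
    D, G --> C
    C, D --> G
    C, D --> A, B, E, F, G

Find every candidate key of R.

{C, D}, {D, G}

Attributes never on any right-hand side: {D} — every candidate key must contain it.
Closure of {C, D} is {A, B, C, D, E, F, G}, the whole schema; {C, D} is a candidate key.
Closure of {D, G} is {A, B, C, D, E, F, G}, the whole schema; {D, G} is a candidate key.
No proper subset of any of these is a key, and no other minimal superkey exists.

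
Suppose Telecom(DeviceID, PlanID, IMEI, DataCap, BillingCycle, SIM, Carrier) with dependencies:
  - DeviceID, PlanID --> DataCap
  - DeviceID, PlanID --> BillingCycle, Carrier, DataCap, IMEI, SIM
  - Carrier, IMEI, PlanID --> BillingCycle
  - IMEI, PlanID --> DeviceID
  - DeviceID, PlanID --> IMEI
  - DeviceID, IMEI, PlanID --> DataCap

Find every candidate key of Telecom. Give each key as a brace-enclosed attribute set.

No FD produces {PlanID}, so it must be in every candidate key.
{DeviceID, PlanID} is a candidate key since {DeviceID, PlanID}⁺ = {BillingCycle, Carrier, DataCap, DeviceID, IMEI, PlanID, SIM} covers every attribute.
{IMEI, PlanID} is a candidate key since {IMEI, PlanID}⁺ = {BillingCycle, Carrier, DataCap, DeviceID, IMEI, PlanID, SIM} covers every attribute.
No proper subset of any of these is a key, and no other minimal superkey exists.

{DeviceID, PlanID}, {IMEI, PlanID}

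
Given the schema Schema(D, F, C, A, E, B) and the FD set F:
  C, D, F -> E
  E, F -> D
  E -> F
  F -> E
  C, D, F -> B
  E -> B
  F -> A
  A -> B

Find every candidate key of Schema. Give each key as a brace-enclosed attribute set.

{C, E}, {C, F}

Attributes never on any right-hand side: {C} — every candidate key must contain it.
{C, E} is a candidate key since {C, E}⁺ = {A, B, C, D, E, F} covers every attribute.
{C, F} is a candidate key since {C, F}⁺ = {A, B, C, D, E, F} covers every attribute.
No proper subset of any of these is a key, and no other minimal superkey exists.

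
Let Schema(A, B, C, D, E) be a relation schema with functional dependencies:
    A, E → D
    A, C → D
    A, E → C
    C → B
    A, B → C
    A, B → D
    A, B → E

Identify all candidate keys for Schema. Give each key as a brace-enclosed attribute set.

{A, B}, {A, C}, {A, E}

No FD produces {A}, so it must be in every candidate key.
Closure of {A, B} is {A, B, C, D, E}, the whole schema; {A, B} is a candidate key.
Closure of {A, C} is {A, B, C, D, E}, the whole schema; {A, C} is a candidate key.
Closure of {A, E} is {A, B, C, D, E}, the whole schema; {A, E} is a candidate key.
No proper subset of any of these is a key, and no other minimal superkey exists.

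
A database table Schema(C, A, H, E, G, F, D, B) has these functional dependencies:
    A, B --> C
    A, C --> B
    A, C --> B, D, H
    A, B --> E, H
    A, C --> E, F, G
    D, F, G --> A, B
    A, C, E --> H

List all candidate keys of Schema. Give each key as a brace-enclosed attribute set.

{A, B}, {A, C}, {D, F, G}

{A, B}⁺ = {A, B, C, D, E, F, G, H} — all of the relation — so {A, B} is a candidate key.
{A, C}⁺ = {A, B, C, D, E, F, G, H} — all of the relation — so {A, C} is a candidate key.
{D, F, G}⁺ = {A, B, C, D, E, F, G, H} — all of the relation — so {D, F, G} is a candidate key.
Any other superkey properly contains one of these, so there are no further candidate keys.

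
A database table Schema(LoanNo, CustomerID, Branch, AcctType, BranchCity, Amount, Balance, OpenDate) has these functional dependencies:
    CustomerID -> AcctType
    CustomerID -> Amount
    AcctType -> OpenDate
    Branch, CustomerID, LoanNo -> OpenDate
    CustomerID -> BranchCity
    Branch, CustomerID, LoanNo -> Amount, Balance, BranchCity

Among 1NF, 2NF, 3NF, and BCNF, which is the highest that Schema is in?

Candidate key: {Branch, CustomerID, LoanNo}. Prime attributes: {Branch, CustomerID, LoanNo}.
CustomerID -> AcctType: {CustomerID}⁺ = {AcctType, Amount, BranchCity, CustomerID, OpenDate}, which is not all of the attributes, so the left side is not a superkey — BCNF is violated.
CustomerID -> AcctType determines the non-prime attribute {AcctType} from a non-superkey — 3NF is violated.
Since {CustomerID} ⊂ {Branch, CustomerID, LoanNo} and {CustomerID}⁺ ⊇ {AcctType, Amount, BranchCity, OpenDate} with {AcctType, Amount, BranchCity, OpenDate} non-prime, there is a partial dependency; 2NF fails.

1NF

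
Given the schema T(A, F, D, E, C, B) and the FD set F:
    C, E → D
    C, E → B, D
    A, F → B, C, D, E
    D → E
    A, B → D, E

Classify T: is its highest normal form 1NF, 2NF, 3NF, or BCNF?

2NF

Candidate key: {A, F}. Prime attributes: {A, F}.
C, E → D breaks BCNF: {C, E}⁺ = {B, C, D, E}, so {C, E} is not a superkey.
C, E → D determines the non-prime attribute {D} from a non-superkey — 3NF is violated.
Checking every proper subset of each key, none determines a non-prime attribute — 2NF is satisfied.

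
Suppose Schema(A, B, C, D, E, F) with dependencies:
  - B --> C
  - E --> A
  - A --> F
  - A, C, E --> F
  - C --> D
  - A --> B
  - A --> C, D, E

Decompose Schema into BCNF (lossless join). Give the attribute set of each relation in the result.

{A, B, E, F}; {B, C}; {C, D}

Candidate keys of the original relation: {A}, {E}.
{A, B, C, D, E, F}: {B} determines {B, C, D} here but is not a superkey — split on B --> C, D, giving {B, C, D} and {A, B, E, F}.
{B, C, D}: {C} determines {C, D} here but is not a superkey — split on C --> D, giving {C, D} and {B, C}.
{C, D} is in BCNF.
{B, C} is in BCNF.
{A, B, E, F} is in BCNF.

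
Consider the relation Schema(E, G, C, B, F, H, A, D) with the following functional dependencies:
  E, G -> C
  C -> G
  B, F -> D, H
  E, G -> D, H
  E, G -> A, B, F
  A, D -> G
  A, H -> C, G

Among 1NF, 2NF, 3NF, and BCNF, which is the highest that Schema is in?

3NF

Candidate keys: {A, B, E, F}, {A, D, E}, {A, E, H}, {C, E}, {E, G}. Prime attributes: {A, B, C, D, E, F, G, H}.
C -> G: {C}⁺ = {C, G}, which is not all of the attributes, so the left side is not a superkey — BCNF is violated.
But every attribute on its right side ({G}) is prime, and the same holds for every other non-superkey FD, so 3NF still holds.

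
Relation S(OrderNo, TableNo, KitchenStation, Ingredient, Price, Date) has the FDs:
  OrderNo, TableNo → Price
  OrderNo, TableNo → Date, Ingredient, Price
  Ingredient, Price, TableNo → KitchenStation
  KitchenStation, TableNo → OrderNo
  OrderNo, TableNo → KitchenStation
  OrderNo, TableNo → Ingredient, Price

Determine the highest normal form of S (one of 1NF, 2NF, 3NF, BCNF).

BCNF

Candidate keys: {Ingredient, Price, TableNo}, {KitchenStation, TableNo}, {OrderNo, TableNo}. Prime attributes: {Ingredient, KitchenStation, OrderNo, Price, TableNo}.
Each dependency's left side is a superkey — BCNF holds.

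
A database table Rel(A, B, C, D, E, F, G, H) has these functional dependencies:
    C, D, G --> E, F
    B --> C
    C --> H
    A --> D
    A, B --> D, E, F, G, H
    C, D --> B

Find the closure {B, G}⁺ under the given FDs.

Start with {B, G}.
B --> C applies; add {C} → now {B, C, G}.
C --> H applies; add {H} → now {B, C, G, H}.
No further FD applies.

{B, C, G, H}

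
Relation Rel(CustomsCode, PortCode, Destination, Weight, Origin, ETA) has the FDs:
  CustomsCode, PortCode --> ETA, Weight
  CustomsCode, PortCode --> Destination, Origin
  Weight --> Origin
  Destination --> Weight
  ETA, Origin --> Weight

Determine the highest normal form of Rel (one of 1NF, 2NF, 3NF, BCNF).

2NF

Candidate key: {CustomsCode, PortCode}. Prime attributes: {CustomsCode, PortCode}.
Weight --> Origin: {Weight}⁺ = {Origin, Weight}, which is not all of the attributes, so the left side is not a superkey — BCNF is violated.
Weight --> Origin has non-prime {Origin} on the right and a non-superkey on the left, so 3NF fails.
No proper subset of a key has a non-prime attribute in its closure, so there is no partial dependency; 2NF holds.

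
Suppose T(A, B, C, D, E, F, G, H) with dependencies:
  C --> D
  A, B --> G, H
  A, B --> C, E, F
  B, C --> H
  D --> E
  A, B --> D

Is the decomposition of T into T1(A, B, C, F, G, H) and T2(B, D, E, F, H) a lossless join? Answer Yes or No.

No

Common attributes: {B, F, H}; their closure is {B, F, H}.
T1 ⊄ {B, F, H} and T2 ⊄ {B, F, H}, so the split is lossy.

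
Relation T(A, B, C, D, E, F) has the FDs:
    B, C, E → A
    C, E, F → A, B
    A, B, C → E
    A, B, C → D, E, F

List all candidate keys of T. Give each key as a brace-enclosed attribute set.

No FD produces {C}, so it must be in every candidate key.
Closure of {A, B, C} is {A, B, C, D, E, F}, the whole schema; {A, B, C} is a candidate key.
Closure of {B, C, E} is {A, B, C, D, E, F}, the whole schema; {B, C, E} is a candidate key.
Closure of {C, E, F} is {A, B, C, D, E, F}, the whole schema; {C, E, F} is a candidate key.
These are minimal and exhaustive — every other superkey contains one of them.

{A, B, C}, {B, C, E}, {C, E, F}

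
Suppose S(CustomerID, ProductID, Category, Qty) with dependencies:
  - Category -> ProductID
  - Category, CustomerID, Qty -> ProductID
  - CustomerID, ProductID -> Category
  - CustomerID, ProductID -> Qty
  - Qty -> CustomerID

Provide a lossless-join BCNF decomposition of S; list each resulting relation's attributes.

{Category, ProductID}; {Category, Qty}; {CustomerID, Qty}

Candidate keys of the original relation: {Category, CustomerID}, {Category, Qty}, {CustomerID, ProductID}, {ProductID, Qty}.
{Category, CustomerID, ProductID, Qty}: {Category} determines {Category, ProductID} here but is not a superkey — split on Category -> ProductID, giving {Category, ProductID} and {Category, CustomerID, Qty}.
{Category, ProductID} has no BCNF violation.
{Category, CustomerID, Qty}: {Qty} determines {CustomerID, Qty} here but is not a superkey — split on Qty -> CustomerID, giving {CustomerID, Qty} and {Category, Qty}.
{CustomerID, Qty} has no BCNF violation.
{Category, Qty} has no BCNF violation.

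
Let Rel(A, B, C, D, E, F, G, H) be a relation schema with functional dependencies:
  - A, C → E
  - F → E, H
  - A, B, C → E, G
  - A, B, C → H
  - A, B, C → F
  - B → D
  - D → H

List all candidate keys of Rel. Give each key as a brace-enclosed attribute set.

{A, B, C}

No FD produces {A, B, C}, so they must be in every candidate key.
{A, B, C}⁺ = {A, B, C, D, E, F, G, H} — all of the relation — so {A, B, C} is a candidate key.
No other minimal set has full closure, so this is the only candidate key.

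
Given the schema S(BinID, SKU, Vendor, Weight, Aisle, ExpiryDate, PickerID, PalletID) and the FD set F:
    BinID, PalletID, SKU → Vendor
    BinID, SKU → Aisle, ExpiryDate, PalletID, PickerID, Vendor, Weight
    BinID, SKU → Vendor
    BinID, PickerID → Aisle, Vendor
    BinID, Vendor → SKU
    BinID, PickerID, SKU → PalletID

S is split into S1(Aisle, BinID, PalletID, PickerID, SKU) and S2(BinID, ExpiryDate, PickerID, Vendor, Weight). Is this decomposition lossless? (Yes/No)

Yes

The shared attributes are {BinID, PickerID} and {BinID, PickerID}⁺ = {Aisle, BinID, ExpiryDate, PalletID, PickerID, SKU, Vendor, Weight}.
Since S1 ⊆ {Aisle, BinID, ExpiryDate, PalletID, PickerID, SKU, Vendor, Weight}, the intersection is a superkey of S1; the decomposition is lossless.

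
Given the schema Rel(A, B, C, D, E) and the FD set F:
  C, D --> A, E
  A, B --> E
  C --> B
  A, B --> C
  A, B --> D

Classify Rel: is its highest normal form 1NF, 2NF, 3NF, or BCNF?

3NF

Candidate keys: {A, B}, {A, C}, {C, D}. Prime attributes: {A, B, C, D}.
For C --> B we have {C}⁺ = {B, C}; {C} is not a superkey, so BCNF fails.
Since {B} ⊆ prime attributes and every other non-superkey FD also has a prime right side, the schema is in 3NF.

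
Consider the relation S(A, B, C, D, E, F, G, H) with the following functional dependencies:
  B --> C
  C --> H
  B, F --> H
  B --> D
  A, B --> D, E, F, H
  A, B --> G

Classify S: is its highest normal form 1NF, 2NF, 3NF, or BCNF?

1NF

Candidate key: {A, B}. Prime attributes: {A, B}.
B --> C: {B}⁺ = {B, C, D, H}, which is not all of the attributes, so the left side is not a superkey — BCNF is violated.
Because {C} is non-prime and the left side of B --> C is not a superkey, the relation is not in 3NF.
Since {B} ⊂ {A, B} and {B}⁺ ⊇ {C, D, H} with {C, D, H} non-prime, there is a partial dependency; 2NF fails.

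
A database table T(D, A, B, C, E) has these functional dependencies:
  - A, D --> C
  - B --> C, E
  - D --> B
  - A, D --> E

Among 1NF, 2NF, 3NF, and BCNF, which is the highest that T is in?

1NF

Candidate key: {A, D}. Prime attributes: {A, D}.
B --> C, E: {B}⁺ = {B, C, E}, which is not all of the attributes, so the left side is not a superkey — BCNF is violated.
Because {C, E} are non-prime and the left side of B --> C, E is not a superkey, the relation is not in 3NF.
The proper key subset {D} of {A, D} determines non-prime {B, C, E}, so the relation is not even in 2NF.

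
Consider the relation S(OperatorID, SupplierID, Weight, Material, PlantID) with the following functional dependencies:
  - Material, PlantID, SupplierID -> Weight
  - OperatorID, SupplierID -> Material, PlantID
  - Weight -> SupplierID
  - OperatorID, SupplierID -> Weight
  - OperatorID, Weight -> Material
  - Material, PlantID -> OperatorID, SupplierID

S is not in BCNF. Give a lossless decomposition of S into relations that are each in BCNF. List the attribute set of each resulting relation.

Candidate keys of the original relation: {Material, PlantID}, {OperatorID, SupplierID}, {OperatorID, Weight}.
In {Material, OperatorID, PlantID, SupplierID, Weight}, {Weight} is not a superkey ({Weight}⁺ restricted to this set is {SupplierID, Weight}), so split on Weight -> SupplierID into {SupplierID, Weight} and {Material, OperatorID, PlantID, Weight}.
{SupplierID, Weight} has no BCNF violation.
{Material, OperatorID, PlantID, Weight} has no BCNF violation.

{Material, OperatorID, PlantID, Weight}; {SupplierID, Weight}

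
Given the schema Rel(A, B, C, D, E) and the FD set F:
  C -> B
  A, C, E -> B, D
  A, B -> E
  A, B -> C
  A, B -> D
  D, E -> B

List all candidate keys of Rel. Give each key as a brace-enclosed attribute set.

{A, B}, {A, C}, {A, D, E}

No FD produces {A}, so it must be in every candidate key.
{A, B}⁺ = {A, B, C, D, E} — all of the relation — so {A, B} is a candidate key.
{A, C}⁺ = {A, B, C, D, E} — all of the relation — so {A, C} is a candidate key.
{A, D, E}⁺ = {A, B, C, D, E} — all of the relation — so {A, D, E} is a candidate key.
These are minimal and exhaustive — every other superkey contains one of them.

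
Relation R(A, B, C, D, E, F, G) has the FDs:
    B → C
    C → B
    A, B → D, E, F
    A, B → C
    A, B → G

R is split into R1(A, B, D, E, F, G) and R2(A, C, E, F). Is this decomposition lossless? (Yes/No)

The shared attributes are {A, E, F} and {A, E, F}⁺ = {A, E, F}.
The closure covers neither R1 nor R2 entirely; the join is not lossless.

No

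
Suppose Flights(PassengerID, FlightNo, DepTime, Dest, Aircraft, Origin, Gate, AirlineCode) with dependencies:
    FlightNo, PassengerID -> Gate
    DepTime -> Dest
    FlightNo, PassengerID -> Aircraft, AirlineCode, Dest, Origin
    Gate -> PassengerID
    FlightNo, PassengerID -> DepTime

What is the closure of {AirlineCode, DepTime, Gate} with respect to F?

{AirlineCode, DepTime, Dest, Gate, PassengerID}

Start with {AirlineCode, DepTime, Gate}.
DepTime -> Dest applies; add {Dest} → now {AirlineCode, DepTime, Dest, Gate}.
Gate -> PassengerID applies; add {PassengerID} → now {AirlineCode, DepTime, Dest, Gate, PassengerID}.
No further FD applies.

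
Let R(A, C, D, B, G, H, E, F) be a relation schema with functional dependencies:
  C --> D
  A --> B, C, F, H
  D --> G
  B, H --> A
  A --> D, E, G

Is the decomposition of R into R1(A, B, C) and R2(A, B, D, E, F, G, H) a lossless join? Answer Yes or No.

The shared attributes are {A, B} and {A, B}⁺ = {A, B, C, D, E, F, G, H}.
Since R1 ⊆ {A, B, C, D, E, F, G, H}, the intersection is a superkey of R1; the decomposition is lossless.

Yes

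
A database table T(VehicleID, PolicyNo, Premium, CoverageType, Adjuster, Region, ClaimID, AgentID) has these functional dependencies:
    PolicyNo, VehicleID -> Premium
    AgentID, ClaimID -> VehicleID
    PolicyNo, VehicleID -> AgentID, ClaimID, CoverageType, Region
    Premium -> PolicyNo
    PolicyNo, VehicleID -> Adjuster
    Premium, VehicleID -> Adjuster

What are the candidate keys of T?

{PolicyNo, VehicleID}⁺ = {Adjuster, AgentID, ClaimID, CoverageType, PolicyNo, Premium, Region, VehicleID} — all of the relation — so {PolicyNo, VehicleID} is a candidate key.
{Premium, VehicleID}⁺ = {Adjuster, AgentID, ClaimID, CoverageType, PolicyNo, Premium, Region, VehicleID} — all of the relation — so {Premium, VehicleID} is a candidate key.
{AgentID, ClaimID, PolicyNo}⁺ = {Adjuster, AgentID, ClaimID, CoverageType, PolicyNo, Premium, Region, VehicleID} — all of the relation — so {AgentID, ClaimID, PolicyNo} is a candidate key.
{AgentID, ClaimID, Premium}⁺ = {Adjuster, AgentID, ClaimID, CoverageType, PolicyNo, Premium, Region, VehicleID} — all of the relation — so {AgentID, ClaimID, Premium} is a candidate key.
No proper subset of any of these is a key, and no other minimal superkey exists.

{AgentID, ClaimID, PolicyNo}, {AgentID, ClaimID, Premium}, {PolicyNo, VehicleID}, {Premium, VehicleID}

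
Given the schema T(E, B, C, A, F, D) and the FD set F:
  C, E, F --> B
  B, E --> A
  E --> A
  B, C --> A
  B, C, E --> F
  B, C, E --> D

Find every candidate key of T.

{B, C, E}, {C, E, F}

{C, E} never appear on the right of any FD, so every key must include all of them.
{B, C, E} is a candidate key since {B, C, E}⁺ = {A, B, C, D, E, F} covers every attribute.
{C, E, F} is a candidate key since {C, E, F}⁺ = {A, B, C, D, E, F} covers every attribute.
Any other superkey properly contains one of these, so there are no further candidate keys.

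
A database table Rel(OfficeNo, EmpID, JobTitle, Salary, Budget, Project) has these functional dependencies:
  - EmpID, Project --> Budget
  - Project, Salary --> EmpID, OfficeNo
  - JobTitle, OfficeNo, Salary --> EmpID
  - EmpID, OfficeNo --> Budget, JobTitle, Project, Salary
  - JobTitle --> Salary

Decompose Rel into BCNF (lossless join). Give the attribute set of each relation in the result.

{Budget, EmpID, Project}; {EmpID, JobTitle, OfficeNo, Project}; {JobTitle, Salary}

Candidate keys of the original relation: {EmpID, OfficeNo}, {JobTitle, OfficeNo}, {JobTitle, Project}, {Project, Salary}.
In {Budget, EmpID, JobTitle, OfficeNo, Project, Salary}, {EmpID, Project} is not a superkey ({EmpID, Project}⁺ restricted to this set is {Budget, EmpID, Project}), so split on EmpID, Project --> Budget into {Budget, EmpID, Project} and {EmpID, JobTitle, OfficeNo, Project, Salary}.
{Budget, EmpID, Project}: every determinant is a superkey — BCNF.
In {EmpID, JobTitle, OfficeNo, Project, Salary}, {JobTitle} is not a superkey ({JobTitle}⁺ restricted to this set is {JobTitle, Salary}), so split on JobTitle --> Salary into {JobTitle, Salary} and {EmpID, JobTitle, OfficeNo, Project}.
{JobTitle, Salary}: every determinant is a superkey — BCNF.
{EmpID, JobTitle, OfficeNo, Project}: every determinant is a superkey — BCNF.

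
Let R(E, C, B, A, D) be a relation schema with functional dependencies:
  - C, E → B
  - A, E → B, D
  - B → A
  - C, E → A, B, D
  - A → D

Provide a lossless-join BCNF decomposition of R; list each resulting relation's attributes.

{A, B}; {A, C, E}; {A, D}; {B, E}

Candidate key of the original relation: {C, E}.
In {A, B, C, D, E}, {A, E} is not a superkey ({A, E}⁺ restricted to this set is {A, B, D, E}), so split on A, E → B, D into {A, B, D, E} and {A, C, E}.
In {A, B, D, E}, {B} is not a superkey ({B}⁺ restricted to this set is {A, B, D}), so split on B → A, D into {A, B, D} and {B, E}.
In {A, B, D}, {A} is not a superkey ({A}⁺ restricted to this set is {A, D}), so split on A → D into {A, D} and {A, B}.
{A, D} is in BCNF.
{A, B} is in BCNF.
{B, E} is in BCNF.
{A, C, E} is in BCNF.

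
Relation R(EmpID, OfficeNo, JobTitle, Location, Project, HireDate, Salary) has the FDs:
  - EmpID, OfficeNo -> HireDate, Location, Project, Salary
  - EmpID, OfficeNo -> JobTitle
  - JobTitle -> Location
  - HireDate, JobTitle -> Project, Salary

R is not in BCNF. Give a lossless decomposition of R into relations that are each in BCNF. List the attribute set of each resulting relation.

Candidate key of the original relation: {EmpID, OfficeNo}.
Within {EmpID, HireDate, JobTitle, Location, OfficeNo, Project, Salary}: {JobTitle}⁺ ∩ {EmpID, HireDate, JobTitle, Location, OfficeNo, Project, Salary} = {JobTitle, Location}, not the whole set, so JobTitle -> Location violates BCNF; decompose into {JobTitle, Location} and {EmpID, HireDate, JobTitle, OfficeNo, Project, Salary}.
{JobTitle, Location}: every determinant is a superkey — BCNF.
Within {EmpID, HireDate, JobTitle, OfficeNo, Project, Salary}: {HireDate, JobTitle}⁺ ∩ {EmpID, HireDate, JobTitle, OfficeNo, Project, Salary} = {HireDate, JobTitle, Project, Salary}, not the whole set, so HireDate, JobTitle -> Project, Salary violates BCNF; decompose into {HireDate, JobTitle, Project, Salary} and {EmpID, HireDate, JobTitle, OfficeNo}.
{HireDate, JobTitle, Project, Salary}: every determinant is a superkey — BCNF.
{EmpID, HireDate, JobTitle, OfficeNo}: every determinant is a superkey — BCNF.

{EmpID, HireDate, JobTitle, OfficeNo}; {HireDate, JobTitle, Project, Salary}; {JobTitle, Location}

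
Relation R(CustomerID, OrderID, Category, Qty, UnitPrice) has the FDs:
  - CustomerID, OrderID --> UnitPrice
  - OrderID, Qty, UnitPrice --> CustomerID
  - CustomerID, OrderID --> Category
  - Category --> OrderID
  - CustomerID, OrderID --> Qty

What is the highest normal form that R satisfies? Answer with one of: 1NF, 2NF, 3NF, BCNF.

Candidate keys: {Category, CustomerID}, {Category, Qty, UnitPrice}, {CustomerID, OrderID}, {OrderID, Qty, UnitPrice}. Prime attributes: {Category, CustomerID, OrderID, Qty, UnitPrice}.
For Category --> OrderID we have {Category}⁺ = {Category, OrderID}; {Category} is not a superkey, so BCNF fails.
Its right-hand attributes {OrderID} are all prime, as are those of every other non-superkey FD — the relation is in 3NF.

3NF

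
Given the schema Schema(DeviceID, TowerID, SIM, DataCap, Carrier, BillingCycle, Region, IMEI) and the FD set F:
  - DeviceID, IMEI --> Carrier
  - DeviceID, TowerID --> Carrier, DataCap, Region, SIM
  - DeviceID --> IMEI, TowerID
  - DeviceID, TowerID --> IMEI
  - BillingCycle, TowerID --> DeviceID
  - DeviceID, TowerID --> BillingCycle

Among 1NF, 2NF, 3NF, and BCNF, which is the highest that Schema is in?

BCNF

Candidate keys: {BillingCycle, TowerID}, {DeviceID}. Prime attributes: {BillingCycle, DeviceID, TowerID}.
The left-hand side of every FD is a superkey, so BCNF is satisfied.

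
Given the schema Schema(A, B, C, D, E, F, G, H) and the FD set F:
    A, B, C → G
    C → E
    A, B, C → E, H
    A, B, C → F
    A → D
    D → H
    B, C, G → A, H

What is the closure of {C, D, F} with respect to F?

Start with {C, D, F}.
C → E applies; add {E} → now {C, D, E, F}.
D → H applies; add {H} → now {C, D, E, F, H}.
No further FD applies.

{C, D, E, F, H}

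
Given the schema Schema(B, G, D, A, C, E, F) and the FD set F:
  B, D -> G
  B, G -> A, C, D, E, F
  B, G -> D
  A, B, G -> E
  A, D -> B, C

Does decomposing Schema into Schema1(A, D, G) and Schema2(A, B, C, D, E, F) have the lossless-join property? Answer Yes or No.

Yes

Common attributes: {A, D}; their closure is {A, B, C, D, E, F, G}.
This includes all of Schema1, so the common attributes are a superkey of Schema1 — the join is lossless.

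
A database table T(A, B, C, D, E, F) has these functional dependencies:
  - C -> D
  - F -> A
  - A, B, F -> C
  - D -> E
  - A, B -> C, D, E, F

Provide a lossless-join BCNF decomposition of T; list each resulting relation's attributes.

{A, F}; {B, C, F}; {C, D}; {D, E}

Candidate keys of the original relation: {A, B}, {B, F}.
{A, B, C, D, E, F}: {C} determines {C, D, E} here but is not a superkey — split on C -> D, E, giving {C, D, E} and {A, B, C, F}.
{C, D, E}: {D} determines {D, E} here but is not a superkey — split on D -> E, giving {D, E} and {C, D}.
{D, E} has no BCNF violation.
{C, D} has no BCNF violation.
{A, B, C, F}: {F} determines {A, F} here but is not a superkey — split on F -> A, giving {A, F} and {B, C, F}.
{A, F} has no BCNF violation.
{B, C, F} has no BCNF violation.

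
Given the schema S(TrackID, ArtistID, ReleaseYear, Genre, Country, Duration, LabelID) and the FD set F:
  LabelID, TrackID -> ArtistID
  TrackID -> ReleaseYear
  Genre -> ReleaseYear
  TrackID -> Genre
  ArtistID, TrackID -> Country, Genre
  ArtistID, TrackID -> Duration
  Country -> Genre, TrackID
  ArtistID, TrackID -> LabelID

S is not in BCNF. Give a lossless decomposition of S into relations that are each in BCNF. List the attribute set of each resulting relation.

Candidate keys of the original relation: {ArtistID, Country}, {ArtistID, TrackID}, {Country, LabelID}, {LabelID, TrackID}.
Within {ArtistID, Country, Duration, Genre, LabelID, ReleaseYear, TrackID}: {TrackID}⁺ ∩ {ArtistID, Country, Duration, Genre, LabelID, ReleaseYear, TrackID} = {Genre, ReleaseYear, TrackID}, not the whole set, so TrackID -> Genre, ReleaseYear violates BCNF; decompose into {Genre, ReleaseYear, TrackID} and {ArtistID, Country, Duration, LabelID, TrackID}.
Within {Genre, ReleaseYear, TrackID}: {Genre}⁺ ∩ {Genre, ReleaseYear, TrackID} = {Genre, ReleaseYear}, not the whole set, so Genre -> ReleaseYear violates BCNF; decompose into {Genre, ReleaseYear} and {Genre, TrackID}.
{Genre, ReleaseYear}: every determinant is a superkey — BCNF.
{Genre, TrackID}: every determinant is a superkey — BCNF.
Within {ArtistID, Country, Duration, LabelID, TrackID}: {Country}⁺ ∩ {ArtistID, Country, Duration, LabelID, TrackID} = {Country, TrackID}, not the whole set, so Country -> TrackID violates BCNF; decompose into {Country, TrackID} and {ArtistID, Country, Duration, LabelID}.
{Country, TrackID}: every determinant is a superkey — BCNF.
{ArtistID, Country, Duration, LabelID}: every determinant is a superkey — BCNF.

{ArtistID, Country, Duration, LabelID}; {Country, TrackID}; {Genre, ReleaseYear}; {Genre, TrackID}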